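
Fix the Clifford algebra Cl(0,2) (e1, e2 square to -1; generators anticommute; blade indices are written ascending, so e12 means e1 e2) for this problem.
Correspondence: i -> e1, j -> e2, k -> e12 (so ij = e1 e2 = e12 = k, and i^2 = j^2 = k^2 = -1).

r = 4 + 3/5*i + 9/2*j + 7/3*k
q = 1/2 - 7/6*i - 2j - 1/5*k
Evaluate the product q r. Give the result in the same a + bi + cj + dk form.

In blades: q = 1/2 - 7/6*e1 - 2*e2 - 1/5*e12, r = 4 + 3/5*e1 + 9/2*e2 + 7/3*e12.
Distribute q over r term by term (generator squares from the signature, products reordered to ascending indices): (1/2)*r = 2 + 3/10*e1 + 9/4*e2 + 7/6*e12; (-7/6*e1)*r = 7/10 - 14/3*e1 + 49/18*e2 - 21/4*e12; (-2*e2)*r = 9 - 14/3*e1 - 8*e2 + 6/5*e12; (-1/5*e12)*r = 7/15 + 9/10*e1 - 3/25*e2 - 4/5*e12.
Sum: 73/6 - 122/15*e1 - 2833/900*e2 - 221/60*e12; translating back through the correspondence:
Answer: 73/6 - 122/15*i - 2833/900*j - 221/60*k


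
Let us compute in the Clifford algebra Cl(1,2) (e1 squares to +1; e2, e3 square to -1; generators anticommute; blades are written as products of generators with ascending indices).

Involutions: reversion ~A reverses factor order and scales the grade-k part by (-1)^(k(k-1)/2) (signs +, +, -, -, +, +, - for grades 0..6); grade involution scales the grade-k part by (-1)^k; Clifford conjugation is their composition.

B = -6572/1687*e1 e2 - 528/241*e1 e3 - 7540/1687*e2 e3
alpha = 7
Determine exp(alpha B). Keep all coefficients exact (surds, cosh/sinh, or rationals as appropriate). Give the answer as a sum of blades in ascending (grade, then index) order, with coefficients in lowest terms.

B^2 term by term: the squares give (-6572/1687)^2*(e1 e2)^2 + (-528/241)^2*(e1 e3)^2 + (-7540/1687)^2*(e2 e3)^2 = 43191184/2845969*(+1) + 278784/58081*(+1) + 56851600/2845969*(-1) = 0 (each basis 2-blade squares to minus the product of its generators' squares); cross terms between blades sharing an index anticommute and cancel. So B^2 = 0.
B^2 = 0, and the exponential is exactly linear here: exp(alpha B) = 1 + alpha B (parabolic case).
Answer: 1 - 6572/241*e1 e2 - 3696/241*e1 e3 - 7540/241*e2 e3


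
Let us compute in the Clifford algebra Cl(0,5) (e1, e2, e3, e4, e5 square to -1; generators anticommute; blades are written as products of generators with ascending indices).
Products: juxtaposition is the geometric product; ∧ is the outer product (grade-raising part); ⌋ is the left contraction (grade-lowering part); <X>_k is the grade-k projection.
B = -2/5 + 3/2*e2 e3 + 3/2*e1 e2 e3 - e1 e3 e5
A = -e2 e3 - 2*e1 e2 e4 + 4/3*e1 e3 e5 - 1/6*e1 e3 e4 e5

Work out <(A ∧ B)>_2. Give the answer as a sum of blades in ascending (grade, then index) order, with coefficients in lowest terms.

step 1: 2/5*e2 e3 + 4/5*e1 e2 e4 - 8/15*e1 e3 e5 + 1/15*e1 e3 e4 e5
step 2: 2/5*e2 e3
Answer: 2/5*e2 e3


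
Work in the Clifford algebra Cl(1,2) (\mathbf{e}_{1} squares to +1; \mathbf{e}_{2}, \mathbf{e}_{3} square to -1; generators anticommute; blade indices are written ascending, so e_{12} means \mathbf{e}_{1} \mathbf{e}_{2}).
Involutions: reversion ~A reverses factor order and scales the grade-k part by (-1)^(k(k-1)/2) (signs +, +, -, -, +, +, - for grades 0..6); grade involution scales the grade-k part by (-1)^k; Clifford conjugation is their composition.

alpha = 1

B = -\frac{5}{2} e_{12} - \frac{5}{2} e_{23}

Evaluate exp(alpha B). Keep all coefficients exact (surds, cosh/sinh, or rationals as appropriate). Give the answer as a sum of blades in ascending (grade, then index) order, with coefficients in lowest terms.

B^2 term by term: the squares give (-\frac{5}{2})^2*(e_{12})^2 + (-\frac{5}{2})^2*(e_{23})^2 = \frac{25}{4}*(+1) + \frac{25}{4}*(-1) = 0 (each basis 2-blade squares to minus the product of its generators' squares); cross terms between blades sharing an index anticommute and cancel. So B^2 = 0.
B^2 = 0, so the series truncates immediately: exp(alpha B) = 1 + alpha B (parabolic case).
Answer: 1 - \frac{5}{2} e_{12} - \frac{5}{2} e_{23}


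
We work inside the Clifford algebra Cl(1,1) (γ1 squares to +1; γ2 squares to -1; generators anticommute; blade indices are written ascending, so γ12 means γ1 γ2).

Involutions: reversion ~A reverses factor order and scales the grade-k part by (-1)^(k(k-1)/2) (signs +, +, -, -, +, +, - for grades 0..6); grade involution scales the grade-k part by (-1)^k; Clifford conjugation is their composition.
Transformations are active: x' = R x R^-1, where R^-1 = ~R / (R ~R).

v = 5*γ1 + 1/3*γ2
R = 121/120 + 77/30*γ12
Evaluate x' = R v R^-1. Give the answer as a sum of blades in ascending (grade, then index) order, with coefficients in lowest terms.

~R = 121/120 - 77/30*γ12, and R ~R = -26741/4800, so R^-1 = ~R / (-26741/4800).
R v = 1507/360*γ1 - 4499/360*γ2
Answer: -12959/1989*γ1 + 8335/1989*γ2


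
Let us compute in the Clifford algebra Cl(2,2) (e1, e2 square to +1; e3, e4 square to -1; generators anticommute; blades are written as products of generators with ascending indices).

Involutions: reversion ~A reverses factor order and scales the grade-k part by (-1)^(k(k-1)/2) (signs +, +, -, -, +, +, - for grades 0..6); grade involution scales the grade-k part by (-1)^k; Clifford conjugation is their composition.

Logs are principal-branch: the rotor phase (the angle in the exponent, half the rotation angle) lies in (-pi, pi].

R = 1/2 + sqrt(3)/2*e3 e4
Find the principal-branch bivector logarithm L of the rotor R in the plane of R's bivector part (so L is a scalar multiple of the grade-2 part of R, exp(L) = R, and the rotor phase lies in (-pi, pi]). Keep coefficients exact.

The scalar part of R is 1/2, and that scalar determines the rotor phase on the principal branch; recovering the unit plane as bivector-part over sine of the phase gives L = phase * plane.
Concretely: cos(phase) = 1/2 gives phase = ±pi/3, and since phase/sin(phase) is even the sign is immaterial: L = (phase/sin(phase)) * <R>_2 = (2*sqrt(3)*pi/9) * <R>_2.
Answer: pi/3*e3 e4


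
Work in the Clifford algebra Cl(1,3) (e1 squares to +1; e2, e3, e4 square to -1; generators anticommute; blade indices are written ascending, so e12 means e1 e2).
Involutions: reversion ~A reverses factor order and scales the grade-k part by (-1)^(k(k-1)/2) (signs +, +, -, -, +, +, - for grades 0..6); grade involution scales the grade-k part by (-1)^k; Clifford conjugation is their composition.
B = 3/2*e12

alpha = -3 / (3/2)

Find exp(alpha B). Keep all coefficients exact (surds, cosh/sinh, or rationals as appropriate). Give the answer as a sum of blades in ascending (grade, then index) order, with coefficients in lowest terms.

B^2 = (3/2)^2*(e12)^2 = 9/4*(+1) = 9/4 (a basis 2-blade squares to minus the product of its generators' squares).
B^2 = 9/4 — the series telescopes hyperbolically here: l = 3/2, alpha*l = -3, so exp(alpha B) = cosh(-3) + (sinh(-3)/(3/2))*B = cosh(3) + (-2*sinh(3)/3)*B.
Answer: cosh(3) - sinh(3)*e12


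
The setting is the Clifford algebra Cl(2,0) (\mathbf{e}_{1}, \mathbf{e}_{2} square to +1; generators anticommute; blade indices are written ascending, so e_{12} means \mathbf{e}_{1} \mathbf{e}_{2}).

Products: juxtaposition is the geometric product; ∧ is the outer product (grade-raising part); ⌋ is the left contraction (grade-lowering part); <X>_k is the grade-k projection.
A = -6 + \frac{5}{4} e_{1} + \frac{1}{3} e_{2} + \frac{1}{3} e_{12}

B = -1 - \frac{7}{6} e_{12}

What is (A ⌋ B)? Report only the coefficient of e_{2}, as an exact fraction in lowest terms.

step 1: \frac{115}{18} + \frac{7}{18} e_{1} - \frac{35}{24} e_{2} + 7 e_{12}
Answer: -\frac{35}{24}


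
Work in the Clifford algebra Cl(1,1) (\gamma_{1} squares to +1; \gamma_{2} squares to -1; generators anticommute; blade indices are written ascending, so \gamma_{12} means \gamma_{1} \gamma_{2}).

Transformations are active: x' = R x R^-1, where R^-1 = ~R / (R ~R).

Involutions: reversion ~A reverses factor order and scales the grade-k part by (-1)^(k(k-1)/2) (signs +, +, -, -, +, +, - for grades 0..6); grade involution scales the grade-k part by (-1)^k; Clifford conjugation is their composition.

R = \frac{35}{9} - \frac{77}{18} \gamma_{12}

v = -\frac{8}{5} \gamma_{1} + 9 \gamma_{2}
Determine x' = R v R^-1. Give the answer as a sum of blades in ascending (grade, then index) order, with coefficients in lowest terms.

~R = \frac{35}{9} + \frac{77}{18} \gamma_{12}, and R ~R = -\frac{343}{108}, so R^-1 = ~R / (-\frac{343}{108}).
R v = \frac{581}{18} \gamma_{1} + \frac{1267}{45} \gamma_{2}
Answer: -\frac{8132}{105} \gamma_{1} - \frac{1637}{21} \gamma_{2}


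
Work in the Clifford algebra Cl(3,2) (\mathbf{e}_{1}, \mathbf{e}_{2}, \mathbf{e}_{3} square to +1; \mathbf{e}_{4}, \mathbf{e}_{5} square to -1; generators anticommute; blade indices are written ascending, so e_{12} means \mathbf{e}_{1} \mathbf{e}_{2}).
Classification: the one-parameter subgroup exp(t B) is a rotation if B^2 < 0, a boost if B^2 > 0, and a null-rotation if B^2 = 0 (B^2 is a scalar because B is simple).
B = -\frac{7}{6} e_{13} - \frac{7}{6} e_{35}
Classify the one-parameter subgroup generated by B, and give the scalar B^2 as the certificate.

B^2 term by term: the squares give (-\frac{7}{6})^2*(e_{13})^2 + (-\frac{7}{6})^2*(e_{35})^2 = \frac{49}{36}*(-1) + \frac{49}{36}*(+1) = 0 (each basis 2-blade squares to minus the product of its generators' squares); cross terms between blades sharing an index anticommute and cancel. So B^2 = 0.
Answer: null-rotation, certificate B^2 = 0. Key observation: B^2 = 0 is a conjugation invariant, so its sign decides the class regardless of the surface form of B.


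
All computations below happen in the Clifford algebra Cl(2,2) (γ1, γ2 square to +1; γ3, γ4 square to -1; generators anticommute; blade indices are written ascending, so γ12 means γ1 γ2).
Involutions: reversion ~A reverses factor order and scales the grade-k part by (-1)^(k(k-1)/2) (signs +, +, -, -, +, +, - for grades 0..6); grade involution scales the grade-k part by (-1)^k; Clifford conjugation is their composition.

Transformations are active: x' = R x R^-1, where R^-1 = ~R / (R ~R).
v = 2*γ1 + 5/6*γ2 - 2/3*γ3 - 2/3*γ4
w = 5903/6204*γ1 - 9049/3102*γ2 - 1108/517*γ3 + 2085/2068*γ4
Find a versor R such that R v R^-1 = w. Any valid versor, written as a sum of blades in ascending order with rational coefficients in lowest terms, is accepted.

The midline construction: v and w both square to 137/36, so reflecting in their sum 18311/6204*γ1 - 3232/1551*γ2 - 4358/1551*γ3 + 2119/6204*γ4 exchanges them.
Answer: 18311/6204*γ1 - 3232/1551*γ2 - 4358/1551*γ3 + 2119/6204*γ4


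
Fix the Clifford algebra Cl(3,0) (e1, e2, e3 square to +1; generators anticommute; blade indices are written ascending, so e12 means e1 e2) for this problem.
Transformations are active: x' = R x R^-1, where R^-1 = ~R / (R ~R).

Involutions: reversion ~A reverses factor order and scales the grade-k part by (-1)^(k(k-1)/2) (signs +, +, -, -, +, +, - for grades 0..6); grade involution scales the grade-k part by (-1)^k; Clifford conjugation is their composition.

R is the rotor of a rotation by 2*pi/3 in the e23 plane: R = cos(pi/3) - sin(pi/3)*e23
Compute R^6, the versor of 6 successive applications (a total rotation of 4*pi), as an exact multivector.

The rotor phase is half the rotation angle and phases add under composition, so 6 steps in the e23 plane accumulate phase 6*(pi/3) = 2*pi: R^6 = cos(2*pi) - sin(2*pi)*e23.
cos(2*pi) = 1 and sin(2*pi) = 0, so R^6 = 1. The total rotation 4*pi is 2 full turns, so every vector returns to itself, yet the rotor is +1, back on the identity sheet (an even number of 2*pi turns).
Answer: 1


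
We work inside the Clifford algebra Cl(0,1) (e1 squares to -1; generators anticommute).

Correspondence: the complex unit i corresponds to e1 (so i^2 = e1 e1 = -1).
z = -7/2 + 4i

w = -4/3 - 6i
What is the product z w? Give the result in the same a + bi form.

In blades: z = -7/2 + 4*e1, w = -4/3 - 6*e1.
Distribute z over w term by term (generator squares from the signature, products reordered to ascending indices): (-7/2)*w = 14/3 + 21*e1; (4*e1)*w = 24 - 16/3*e1.
Sum: 86/3 + 47/3*e1; translating back through the correspondence:
Answer: 86/3 + 47/3*i


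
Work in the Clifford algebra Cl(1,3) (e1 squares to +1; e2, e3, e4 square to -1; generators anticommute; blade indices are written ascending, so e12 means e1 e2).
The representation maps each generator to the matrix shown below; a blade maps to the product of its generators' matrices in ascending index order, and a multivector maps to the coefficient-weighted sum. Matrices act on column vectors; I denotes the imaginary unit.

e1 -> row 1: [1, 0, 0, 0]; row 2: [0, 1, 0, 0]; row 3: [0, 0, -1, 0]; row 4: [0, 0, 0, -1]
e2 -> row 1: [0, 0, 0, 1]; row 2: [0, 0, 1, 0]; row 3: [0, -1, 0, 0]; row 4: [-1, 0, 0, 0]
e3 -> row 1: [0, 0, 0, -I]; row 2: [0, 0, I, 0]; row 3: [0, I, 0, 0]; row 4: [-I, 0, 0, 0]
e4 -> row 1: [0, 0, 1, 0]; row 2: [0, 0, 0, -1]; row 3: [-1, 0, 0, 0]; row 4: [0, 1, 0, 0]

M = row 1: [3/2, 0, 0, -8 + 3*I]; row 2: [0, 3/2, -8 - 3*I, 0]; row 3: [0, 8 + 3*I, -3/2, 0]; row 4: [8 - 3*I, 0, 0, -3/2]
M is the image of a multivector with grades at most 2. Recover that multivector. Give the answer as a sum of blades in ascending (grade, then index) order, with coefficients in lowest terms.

Method: the blade images are trace-orthogonal — tr(rho(e_A) rho(e_B)^-1) = 4 if A = B and 0 otherwise — and rho(e_A)^-1 = (e_A)^2 * rho(e_A) with (e_A)^2 = +1 or -1, so the coefficient of e_A in the preimage is (e_A)^2 * tr(M rho(e_A))/4.
Nonzero projections over blades of grade <= 2: e1: (e1)^2 = +1, tr(M rho(e1)) = 6, coefficient 3/2; e2: (e2)^2 = -1, tr(M rho(e2)) = 32, coefficient -8; e13: (e13)^2 = +1, tr(M rho(e13)) = -12, coefficient -3. Every other blade of grade <= 2 projects to 0.
Answer: 3/2*e1 - 8*e2 - 3*e13


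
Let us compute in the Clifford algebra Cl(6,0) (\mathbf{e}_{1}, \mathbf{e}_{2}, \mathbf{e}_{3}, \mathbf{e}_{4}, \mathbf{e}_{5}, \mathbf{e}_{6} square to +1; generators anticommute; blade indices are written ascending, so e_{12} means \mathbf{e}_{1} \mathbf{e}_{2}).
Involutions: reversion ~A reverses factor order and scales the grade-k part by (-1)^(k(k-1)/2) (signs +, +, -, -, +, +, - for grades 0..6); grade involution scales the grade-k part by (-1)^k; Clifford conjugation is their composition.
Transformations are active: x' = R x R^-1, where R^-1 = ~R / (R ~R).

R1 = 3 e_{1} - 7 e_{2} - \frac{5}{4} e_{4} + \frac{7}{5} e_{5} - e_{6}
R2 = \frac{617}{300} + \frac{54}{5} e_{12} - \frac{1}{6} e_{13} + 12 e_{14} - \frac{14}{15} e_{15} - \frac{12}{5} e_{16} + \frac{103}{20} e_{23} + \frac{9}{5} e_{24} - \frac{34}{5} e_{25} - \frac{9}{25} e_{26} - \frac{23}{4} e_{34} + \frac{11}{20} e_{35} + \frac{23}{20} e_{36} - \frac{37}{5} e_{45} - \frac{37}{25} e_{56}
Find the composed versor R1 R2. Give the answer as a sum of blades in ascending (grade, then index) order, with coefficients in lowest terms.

Distribute over the terms of R1 (each basis-blade product reordered to ascending indices, repeated generators contracted through their squares):
(3 e_{1}) R2 = \frac{617}{100} e_{1} + \frac{162}{5} e_{2} - \frac{1}{2} e_{3} + 36 e_{4} - \frac{14}{5} e_{5} - \frac{36}{5} e_{6} + \frac{309}{20} e_{123} + \frac{27}{5} e_{124} - \frac{102}{5} e_{125} - \frac{27}{25} e_{126} - \frac{69}{4} e_{134} + \frac{33}{20} e_{135} + \frac{69}{20} e_{136} - \frac{111}{5} e_{145} - \frac{111}{25} e_{156}
(-7 e_{2}) R2 = \frac{378}{5} e_{1} - \frac{4319}{300} e_{2} - \frac{721}{20} e_{3} - \frac{63}{5} e_{4} + \frac{238}{5} e_{5} + \frac{63}{25} e_{6} - \frac{7}{6} e_{123} + 84 e_{124} - \frac{98}{15} e_{125} - \frac{84}{5} e_{126} + \frac{161}{4} e_{234} - \frac{77}{20} e_{235} - \frac{161}{20} e_{236} + \frac{259}{5} e_{245} + \frac{259}{25} e_{256}
(-\frac{5}{4} e_{4}) R2 = 15 e_{1} + \frac{9}{4} e_{2} - \frac{115}{16} e_{3} - \frac{617}{240} e_{4} + \frac{37}{4} e_{5} - \frac{27}{2} e_{124} + \frac{5}{24} e_{134} - \frac{7}{6} e_{145} - 3 e_{146} - \frac{103}{16} e_{234} - \frac{17}{2} e_{245} - \frac{9}{20} e_{246} + \frac{11}{16} e_{345} + \frac{23}{16} e_{346} + \frac{37}{20} e_{456}
(\frac{7}{5} e_{5}) R2 = \frac{98}{75} e_{1} + \frac{238}{25} e_{2} - \frac{77}{100} e_{3} + \frac{259}{25} e_{4} + \frac{4319}{1500} e_{5} - \frac{259}{125} e_{6} + \frac{378}{25} e_{125} - \frac{7}{30} e_{135} + \frac{84}{5} e_{145} + \frac{84}{25} e_{156} + \frac{721}{100} e_{235} + \frac{63}{25} e_{245} + \frac{63}{125} e_{256} - \frac{161}{20} e_{345} - \frac{161}{100} e_{356}
(-e_{6}) R2 = -\frac{12}{5} e_{1} - \frac{9}{25} e_{2} + \frac{23}{20} e_{3} - \frac{37}{25} e_{5} - \frac{617}{300} e_{6} - \frac{54}{5} e_{126} + \frac{1}{6} e_{136} - 12 e_{146} + \frac{14}{15} e_{156} - \frac{103}{20} e_{236} - \frac{9}{5} e_{246} + \frac{34}{5} e_{256} + \frac{23}{4} e_{346} - \frac{11}{20} e_{356} + \frac{37}{5} e_{456}
Summing the partial products and collecting blades:
Answer: \frac{28703}{300} e_{1} + \frac{2206}{75} e_{2} - \frac{17343}{400} e_{3} + \frac{37427}{1200} e_{4} + \frac{41587}{750} e_{5} - \frac{13213}{1500} e_{6} + \frac{857}{60} e_{123} + \frac{759}{10} e_{124} - \frac{886}{75} e_{125} - \frac{717}{25} e_{126} - \frac{409}{24} e_{134} + \frac{17}{12} e_{135} + \frac{217}{60} e_{136} - \frac{197}{30} e_{145} - 15 e_{146} - \frac{11}{75} e_{156} + \frac{541}{16} e_{234} + \frac{84}{25} e_{235} - \frac{66}{5} e_{236} + \frac{2291}{50} e_{245} - \frac{9}{4} e_{246} + \frac{2208}{125} e_{256} - \frac{589}{80} e_{345} + \frac{115}{16} e_{346} - \frac{54}{25} e_{356} + \frac{37}{4} e_{456}


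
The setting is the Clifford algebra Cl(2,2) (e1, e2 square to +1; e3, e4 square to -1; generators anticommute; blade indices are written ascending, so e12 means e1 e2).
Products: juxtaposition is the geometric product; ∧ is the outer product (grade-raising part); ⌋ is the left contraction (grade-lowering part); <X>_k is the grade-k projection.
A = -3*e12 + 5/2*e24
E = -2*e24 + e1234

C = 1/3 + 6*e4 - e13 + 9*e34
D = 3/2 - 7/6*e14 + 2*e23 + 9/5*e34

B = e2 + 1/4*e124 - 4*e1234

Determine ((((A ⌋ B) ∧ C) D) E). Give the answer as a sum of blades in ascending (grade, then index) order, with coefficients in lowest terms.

step 1: 5/8*e1 + 3/4*e4 + 10*e13 - 12*e34
step 2: 5/24*e1 + 1/4*e4 + 10/3*e13 + 15/4*e14 - 4*e34 + 519/8*e134
step 3: 113/40 - 28021/240*e1 + 6091/80*e3 + 19/144*e4 + 20/3*e12 + 85/12*e13 - 3/8*e14 - 8*e24 - 19/9*e34 + 5/12*e123 + 519/4*e124 + 1563/16*e134 + 1/2*e234 + 15/2*e1234
step 4: 47/2 - 259*e1 - 14105/144*e2 - 515/4*e3 + 5/12*e4 + 103/36*e12 + 23*e13 - 40/3*e14 - 331/72*e23 - 191/15*e24 - 20/3*e34 + 28153/144*e123 + 37769/240*e124 + 5/6*e134 + 1705/48*e234 + 2039/120*e1234
Answer: 47/2 - 259*e1 - 14105/144*e2 - 515/4*e3 + 5/12*e4 + 103/36*e12 + 23*e13 - 40/3*e14 - 331/72*e23 - 191/15*e24 - 20/3*e34 + 28153/144*e123 + 37769/240*e124 + 5/6*e134 + 1705/48*e234 + 2039/120*e1234


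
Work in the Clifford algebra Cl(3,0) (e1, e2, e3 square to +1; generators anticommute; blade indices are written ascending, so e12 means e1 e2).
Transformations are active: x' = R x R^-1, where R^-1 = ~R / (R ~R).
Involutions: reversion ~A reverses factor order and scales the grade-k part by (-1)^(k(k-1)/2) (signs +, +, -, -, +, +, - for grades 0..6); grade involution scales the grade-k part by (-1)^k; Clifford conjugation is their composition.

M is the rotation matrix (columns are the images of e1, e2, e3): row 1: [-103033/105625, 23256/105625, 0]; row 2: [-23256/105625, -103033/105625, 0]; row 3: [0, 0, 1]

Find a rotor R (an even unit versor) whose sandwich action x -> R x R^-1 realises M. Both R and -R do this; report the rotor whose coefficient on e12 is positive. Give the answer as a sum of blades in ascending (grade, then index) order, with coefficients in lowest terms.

Method: write R = a + b12*e12 + b13*e13 + b23*e23 with a^2 + b12^2 + b13^2 + b23^2 = 1 (so R^-1 = ~R). Expanding the columns R e_j ~R gives tr M = 4a^2 - 1 and, from the antisymmetric part, M21 - M12 = -4a*b12, M13 - M31 = 4a*b13, M32 - M23 = -4a*b23.
Here tr M = -100441/105625, so a^2 = (1 + tr M)/4 = 1296/105625 and a = ±36/325. Taking a = 36/325: M21 - M12 = -46512/105625, M13 - M31 = 0, M32 - M23 = 0, giving b12 = 323/325, b13 = 0, b23 = 0, i.e. R = 36/325 + 323/325*e12.
Its e12 coefficient is already positive.
Answer: 36/325 + 323/325*e12. Sheet selection: the two-to-one cover makes ±R indistinguishable at the matrix level (trace -100441/105625), so uniqueness comes from the required sign on e12.


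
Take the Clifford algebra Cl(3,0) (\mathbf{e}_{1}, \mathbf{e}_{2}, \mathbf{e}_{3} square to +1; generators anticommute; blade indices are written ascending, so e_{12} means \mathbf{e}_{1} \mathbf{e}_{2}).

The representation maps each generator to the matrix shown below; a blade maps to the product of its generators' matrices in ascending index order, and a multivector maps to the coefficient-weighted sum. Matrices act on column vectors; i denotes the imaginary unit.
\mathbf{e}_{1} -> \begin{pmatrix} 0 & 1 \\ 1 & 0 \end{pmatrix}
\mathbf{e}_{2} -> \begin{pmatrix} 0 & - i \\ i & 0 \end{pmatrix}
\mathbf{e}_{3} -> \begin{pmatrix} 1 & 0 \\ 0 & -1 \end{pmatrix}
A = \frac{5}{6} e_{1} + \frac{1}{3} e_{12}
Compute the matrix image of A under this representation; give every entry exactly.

Bivector images (products of the table entries): rho(e_{12}) = rho(\mathbf{e}_{1})rho(\mathbf{e}_{2}) = \begin{pmatrix} i & 0 \\ 0 & - i \end{pmatrix}.
M = (\frac{5}{6})*rho(e_{1}) + (\frac{1}{3})*rho(e_{12}), summed entrywise:
Answer: \begin{pmatrix} \frac{i}{3} & \frac{5}{6} \\ \frac{5}{6} & - \frac{i}{3} \end{pmatrix}


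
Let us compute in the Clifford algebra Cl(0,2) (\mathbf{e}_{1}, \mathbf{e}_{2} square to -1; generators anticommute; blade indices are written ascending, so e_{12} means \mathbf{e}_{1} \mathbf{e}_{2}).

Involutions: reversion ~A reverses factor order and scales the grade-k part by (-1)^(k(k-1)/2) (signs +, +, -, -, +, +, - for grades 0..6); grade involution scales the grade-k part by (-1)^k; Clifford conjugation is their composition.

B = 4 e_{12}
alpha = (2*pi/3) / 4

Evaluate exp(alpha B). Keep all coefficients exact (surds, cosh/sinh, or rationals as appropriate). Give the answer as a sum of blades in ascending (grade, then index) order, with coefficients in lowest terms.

B^2 = (4)^2*(e_{12})^2 = 16*(-1) = -16 (a basis 2-blade squares to minus the product of its generators' squares).
B^2 = -16 — the negative square puts this in the circular regime; l = 4, alpha*l = \frac{2 \pi}{3}, so exp(alpha B) = cos(\frac{2 \pi}{3}) + (sin(\frac{2 \pi}{3})/4)*B = - \frac{1}{2} + (\frac{\sqrt{3}}{8})*B.
Answer: - \frac{1}{2} + \frac{\sqrt{3}}{2} e_{12}


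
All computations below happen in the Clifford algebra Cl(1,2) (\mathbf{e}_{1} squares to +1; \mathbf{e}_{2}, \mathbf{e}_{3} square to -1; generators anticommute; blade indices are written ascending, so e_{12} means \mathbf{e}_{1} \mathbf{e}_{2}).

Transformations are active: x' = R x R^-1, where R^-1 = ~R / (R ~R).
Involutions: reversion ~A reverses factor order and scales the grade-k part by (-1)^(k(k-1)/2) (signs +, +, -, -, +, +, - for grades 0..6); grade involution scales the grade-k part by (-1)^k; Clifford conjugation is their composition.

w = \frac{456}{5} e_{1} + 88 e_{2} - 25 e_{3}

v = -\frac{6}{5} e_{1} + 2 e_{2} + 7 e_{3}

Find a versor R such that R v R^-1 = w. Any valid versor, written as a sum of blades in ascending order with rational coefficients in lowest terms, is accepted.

The midline construction: v and w both square to -\frac{1289}{25}, so reflecting in their sum 90 e_{1} + 90 e_{2} - 18 e_{3} exchanges them.
Answer: 90 e_{1} + 90 e_{2} - 18 e_{3}


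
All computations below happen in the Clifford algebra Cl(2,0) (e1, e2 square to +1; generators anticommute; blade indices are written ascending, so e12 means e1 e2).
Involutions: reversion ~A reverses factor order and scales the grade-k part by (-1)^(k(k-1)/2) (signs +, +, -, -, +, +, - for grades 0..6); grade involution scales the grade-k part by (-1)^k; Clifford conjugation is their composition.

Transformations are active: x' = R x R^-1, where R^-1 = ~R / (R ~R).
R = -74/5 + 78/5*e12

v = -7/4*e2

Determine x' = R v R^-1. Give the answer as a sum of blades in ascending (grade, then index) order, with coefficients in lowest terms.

~R = -74/5 - 78/5*e12, and R ~R = 2312/5, so R^-1 = ~R / (2312/5).
R v = -273/10*e1 + 259/10*e2
Answer: 10101/5780*e1 + 133/1445*e2


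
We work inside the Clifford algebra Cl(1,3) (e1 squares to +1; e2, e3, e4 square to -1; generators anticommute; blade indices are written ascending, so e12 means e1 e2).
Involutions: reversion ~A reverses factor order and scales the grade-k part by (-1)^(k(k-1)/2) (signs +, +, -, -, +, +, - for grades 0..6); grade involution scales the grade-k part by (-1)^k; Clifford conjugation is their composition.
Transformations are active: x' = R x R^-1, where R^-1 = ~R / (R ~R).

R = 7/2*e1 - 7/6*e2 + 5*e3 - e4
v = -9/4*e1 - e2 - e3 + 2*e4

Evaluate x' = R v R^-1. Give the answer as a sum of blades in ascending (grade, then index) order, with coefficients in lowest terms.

~R = 7/2*e1 - 7/6*e2 + 5*e3 - e4, and R ~R = -136/9, so R^-1 = ~R / (-136/9).
R v = -49/24 - 49/8*e12 + 31/4*e13 + 19/4*e14 + 37/6*e23 - 10/3*e24 + 9*e34
Answer: 3477/1088*e1 + 745/1088*e2 + 1279/544*e3 - 1235/544*e4


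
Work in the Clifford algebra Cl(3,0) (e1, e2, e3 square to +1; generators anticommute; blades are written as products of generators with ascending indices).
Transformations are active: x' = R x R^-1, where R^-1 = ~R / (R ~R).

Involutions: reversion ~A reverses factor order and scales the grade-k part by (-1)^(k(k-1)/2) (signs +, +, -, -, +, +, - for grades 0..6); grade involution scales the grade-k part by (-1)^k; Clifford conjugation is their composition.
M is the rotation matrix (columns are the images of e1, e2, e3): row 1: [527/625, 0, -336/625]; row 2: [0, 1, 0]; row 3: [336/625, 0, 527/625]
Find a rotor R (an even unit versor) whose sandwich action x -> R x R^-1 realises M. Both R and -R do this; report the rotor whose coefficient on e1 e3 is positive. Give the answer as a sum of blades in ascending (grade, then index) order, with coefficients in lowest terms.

Method: write R = a + b12*e1 e2 + b13*e1 e3 + b23*e2 e3 with a^2 + b12^2 + b13^2 + b23^2 = 1 (so R^-1 = ~R). Expanding the columns R e_j ~R gives tr M = 4a^2 - 1 and, from the antisymmetric part, M21 - M12 = -4a*b12, M13 - M31 = 4a*b13, M32 - M23 = -4a*b23.
Here tr M = 1679/625, so a^2 = (1 + tr M)/4 = 576/625 and a = ±24/25. Taking a = 24/25: M21 - M12 = 0, M13 - M31 = -672/625, M32 - M23 = 0, giving b12 = 0, b13 = -7/25, b23 = 0, i.e. R = 24/25 - 7/25*e1 e3.
Its e1 e3 coefficient is negative, so report the other preimage -R.
Answer: -24/25 + 7/25*e1 e3. Recall the cover is two-to-one: with M of trace 1679/625, both preimages act alike, and the stated e1 e3 sign chooses the sheet.


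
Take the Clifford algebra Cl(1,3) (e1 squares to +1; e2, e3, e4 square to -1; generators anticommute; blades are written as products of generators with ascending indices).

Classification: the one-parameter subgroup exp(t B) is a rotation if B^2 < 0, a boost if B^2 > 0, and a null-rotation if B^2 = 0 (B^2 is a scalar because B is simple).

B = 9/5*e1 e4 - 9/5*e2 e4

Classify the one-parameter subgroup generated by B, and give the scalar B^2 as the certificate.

B^2 term by term: the squares give (9/5)^2*(e1 e4)^2 + (-9/5)^2*(e2 e4)^2 = 81/25*(+1) + 81/25*(-1) = 0 (each basis 2-blade squares to minus the product of its generators' squares); cross terms between blades sharing an index anticommute and cancel. So B^2 = 0.
Answer: null-rotation, certificate B^2 = 0. Certificate logic: 0 is a conjugation-invariant scalar, so its sign fixes rotation versus boost versus null-rotation outright.


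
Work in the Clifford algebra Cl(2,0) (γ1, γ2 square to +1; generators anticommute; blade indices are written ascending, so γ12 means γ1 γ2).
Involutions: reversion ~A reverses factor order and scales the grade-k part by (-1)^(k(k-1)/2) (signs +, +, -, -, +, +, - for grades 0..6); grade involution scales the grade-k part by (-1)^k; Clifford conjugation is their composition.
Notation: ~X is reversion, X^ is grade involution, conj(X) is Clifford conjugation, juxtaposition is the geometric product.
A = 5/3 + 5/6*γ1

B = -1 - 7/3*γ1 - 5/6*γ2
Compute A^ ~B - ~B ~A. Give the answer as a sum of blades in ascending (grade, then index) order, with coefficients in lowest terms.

first term: 5/18 - 55/18*γ1 - 25/18*γ2 + 25/36*γ12
second term: -65/18 - 85/18*γ1 - 25/18*γ2 + 25/36*γ12
Answer: 35/9 + 5/3*γ1


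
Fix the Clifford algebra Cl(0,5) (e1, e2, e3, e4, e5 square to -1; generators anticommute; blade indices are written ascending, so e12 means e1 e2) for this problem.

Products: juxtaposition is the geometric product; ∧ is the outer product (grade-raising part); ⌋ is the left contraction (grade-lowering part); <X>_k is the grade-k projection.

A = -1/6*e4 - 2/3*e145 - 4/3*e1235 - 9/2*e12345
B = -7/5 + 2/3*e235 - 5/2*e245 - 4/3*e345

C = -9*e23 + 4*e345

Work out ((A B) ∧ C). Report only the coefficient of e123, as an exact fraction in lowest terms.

step 1: -8/9*e1 + 7/30*e4 + 13/3*e12 - 437/36*e13 - 3*e14 + 5/12*e25 + 2/9*e35 + 16/9*e124 - 10/3*e134 + 14/15*e145 + 4/9*e1234 + 28/15*e1235 - 1/9*e2345 + 63/10*e12345
step 2: 8*e123 - 21/10*e234 + 27*e1234 - 32/9*e1345 + 134/15*e12345
Answer: 8


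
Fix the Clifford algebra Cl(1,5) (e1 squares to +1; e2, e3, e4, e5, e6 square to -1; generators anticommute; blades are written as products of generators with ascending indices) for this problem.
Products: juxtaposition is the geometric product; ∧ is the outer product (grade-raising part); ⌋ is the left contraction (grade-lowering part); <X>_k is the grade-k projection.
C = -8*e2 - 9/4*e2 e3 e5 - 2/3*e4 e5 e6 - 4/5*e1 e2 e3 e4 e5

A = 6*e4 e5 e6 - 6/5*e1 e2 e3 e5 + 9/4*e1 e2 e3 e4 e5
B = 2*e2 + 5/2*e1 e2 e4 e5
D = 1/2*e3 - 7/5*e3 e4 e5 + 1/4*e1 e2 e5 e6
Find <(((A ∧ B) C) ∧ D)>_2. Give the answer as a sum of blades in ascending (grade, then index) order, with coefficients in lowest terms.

step 1: -12*e2 e4 e5 e6
step 2: 8*e2 + 48/5*e1 e3 e6 - 27*e3 e4 e6 + 96*e4 e5 e6
step 3: 4*e2 e3 - 56/5*e2 e3 e4 e5 - 48*e3 e4 e5 e6
step 4: 4*e2 e3
Answer: 4*e2 e3


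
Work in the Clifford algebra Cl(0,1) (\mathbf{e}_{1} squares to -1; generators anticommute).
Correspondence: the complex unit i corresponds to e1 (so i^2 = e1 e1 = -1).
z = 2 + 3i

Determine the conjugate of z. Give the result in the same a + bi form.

In blades: z = 2 + 3 e_{1}.
Conjugation here is Clifford conjugation: the scalar is fixed and the grade-1 and grade-2 blades all flip sign, giving 2 - 3 e_{1}; translating back:
Answer: 2 - 3i


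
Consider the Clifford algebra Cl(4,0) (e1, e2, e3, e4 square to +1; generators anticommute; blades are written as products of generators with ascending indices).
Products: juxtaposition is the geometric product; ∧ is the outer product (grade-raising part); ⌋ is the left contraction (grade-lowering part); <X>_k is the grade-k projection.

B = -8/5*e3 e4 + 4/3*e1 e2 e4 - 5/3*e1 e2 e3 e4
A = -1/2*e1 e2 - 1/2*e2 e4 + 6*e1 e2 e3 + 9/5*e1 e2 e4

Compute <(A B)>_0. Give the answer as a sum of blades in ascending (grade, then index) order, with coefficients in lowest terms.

step 1: -12/5 + 2/3*e1 - 3*e3 + 32/3*e4 + 5/6*e1 e3 - 4/5*e2 e3 - 53/6*e3 e4 + 72/25*e1 e2 e3 - 48/5*e1 e2 e4 + 4/5*e1 e2 e3 e4
step 2: -12/5
Answer: -12/5


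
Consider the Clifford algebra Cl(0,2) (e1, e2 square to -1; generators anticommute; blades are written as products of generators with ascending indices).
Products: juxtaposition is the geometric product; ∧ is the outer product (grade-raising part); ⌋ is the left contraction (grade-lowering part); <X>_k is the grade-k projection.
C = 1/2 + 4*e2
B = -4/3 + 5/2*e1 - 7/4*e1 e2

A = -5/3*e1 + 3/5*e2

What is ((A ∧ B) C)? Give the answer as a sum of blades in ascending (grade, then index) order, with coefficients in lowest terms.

step 1: 20/9*e1 - 4/5*e2 - 3/2*e1 e2
step 2: 16/5 + 64/9*e1 - 2/5*e2 + 293/36*e1 e2
Answer: 16/5 + 64/9*e1 - 2/5*e2 + 293/36*e1 e2


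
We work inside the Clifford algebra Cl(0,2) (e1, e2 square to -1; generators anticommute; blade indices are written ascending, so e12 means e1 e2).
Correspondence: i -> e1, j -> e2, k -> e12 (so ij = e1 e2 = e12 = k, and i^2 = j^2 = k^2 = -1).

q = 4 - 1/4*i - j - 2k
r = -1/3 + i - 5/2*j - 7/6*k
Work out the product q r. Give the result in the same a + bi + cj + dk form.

In blades: q = 4 - 1/4*e1 - e2 - 2*e12, r = -1/3 + e1 - 5/2*e2 - 7/6*e12.
Distribute q over r term by term (generator squares from the signature, products reordered to ascending indices): (4)*r = -4/3 + 4*e1 - 10*e2 - 14/3*e12; (-1/4*e1)*r = 1/4 + 1/12*e1 - 7/24*e2 + 5/8*e12; (-e2)*r = -5/2 + 7/6*e1 + 1/3*e2 + e12; (-2*e12)*r = -7/3 - 5*e1 - 2*e2 + 2/3*e12.
Sum: -71/12 + 1/4*e1 - 287/24*e2 - 19/8*e12; translating back through the correspondence:
Answer: -71/12 + 1/4*i - 287/24*j - 19/8*k


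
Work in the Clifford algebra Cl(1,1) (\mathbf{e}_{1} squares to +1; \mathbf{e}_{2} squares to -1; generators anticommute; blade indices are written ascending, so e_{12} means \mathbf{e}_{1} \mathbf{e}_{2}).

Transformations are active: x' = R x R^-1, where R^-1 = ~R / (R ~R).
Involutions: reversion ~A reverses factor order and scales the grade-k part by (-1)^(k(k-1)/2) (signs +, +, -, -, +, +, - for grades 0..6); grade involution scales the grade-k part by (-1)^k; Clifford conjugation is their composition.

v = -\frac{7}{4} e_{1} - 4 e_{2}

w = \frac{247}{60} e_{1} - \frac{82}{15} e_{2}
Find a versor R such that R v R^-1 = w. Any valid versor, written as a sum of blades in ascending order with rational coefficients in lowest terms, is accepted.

A norm check does it: q(v) = q(w) = -\frac{207}{16}, hence R = v + w = \frac{71}{30} e_{1} - \frac{142}{15} e_{2} realises the map — parallel part kept, (v - w)/2 negated, v carried to w.
Answer: \frac{71}{30} e_{1} - \frac{142}{15} e_{2}


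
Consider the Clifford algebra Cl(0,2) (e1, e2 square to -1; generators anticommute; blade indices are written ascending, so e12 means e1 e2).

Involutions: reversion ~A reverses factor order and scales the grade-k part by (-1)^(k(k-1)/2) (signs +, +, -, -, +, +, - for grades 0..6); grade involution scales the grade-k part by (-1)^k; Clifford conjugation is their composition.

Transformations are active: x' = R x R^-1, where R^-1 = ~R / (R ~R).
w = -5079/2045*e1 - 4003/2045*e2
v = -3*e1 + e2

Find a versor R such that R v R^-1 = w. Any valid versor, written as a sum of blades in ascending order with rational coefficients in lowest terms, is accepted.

Construction: equal norms (both -10) license R = v + w = -11214/2045*e1 - 1958/2045*e2 — nothing changes along that direction, while (v - w)/2 changes sign, so v maps onto w.
Answer: -11214/2045*e1 - 1958/2045*e2


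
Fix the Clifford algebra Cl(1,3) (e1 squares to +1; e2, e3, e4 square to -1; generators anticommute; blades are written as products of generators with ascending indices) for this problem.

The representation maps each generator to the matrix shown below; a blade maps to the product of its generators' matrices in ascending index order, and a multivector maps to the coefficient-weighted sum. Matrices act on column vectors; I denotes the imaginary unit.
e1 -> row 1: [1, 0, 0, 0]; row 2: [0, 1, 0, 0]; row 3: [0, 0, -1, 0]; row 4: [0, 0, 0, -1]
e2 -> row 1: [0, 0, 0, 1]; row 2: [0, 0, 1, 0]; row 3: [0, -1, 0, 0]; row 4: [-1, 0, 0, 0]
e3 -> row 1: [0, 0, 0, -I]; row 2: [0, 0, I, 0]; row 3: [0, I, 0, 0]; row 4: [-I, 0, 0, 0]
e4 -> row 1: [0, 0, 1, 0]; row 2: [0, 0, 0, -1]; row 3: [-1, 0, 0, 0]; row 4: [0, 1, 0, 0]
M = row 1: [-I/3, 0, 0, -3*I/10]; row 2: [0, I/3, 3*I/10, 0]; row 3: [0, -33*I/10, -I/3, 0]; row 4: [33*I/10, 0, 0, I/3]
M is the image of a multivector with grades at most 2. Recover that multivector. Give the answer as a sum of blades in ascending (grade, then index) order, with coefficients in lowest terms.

Method: the blade images are trace-orthogonal — tr(rho(e_A) rho(e_B)^-1) = 4 if A = B and 0 otherwise — and rho(e_A)^-1 = (e_A)^2 * rho(e_A) with (e_A)^2 = +1 or -1, so the coefficient of e_A in the preimage is (e_A)^2 * tr(M rho(e_A))/4.
Nonzero projections over blades of grade <= 2: e3: (e3)^2 = -1, tr(M rho(e3)) = 6, coefficient -3/2; e1 e3: (e1 e3)^2 = +1, tr(M rho(e1 e3)) = 36/5, coefficient 9/5; e2 e3: (e2 e3)^2 = -1, tr(M rho(e2 e3)) = -4/3, coefficient 1/3. Every other blade of grade <= 2 projects to 0.
Answer: -3/2*e3 + 9/5*e1 e3 + 1/3*e2 e3


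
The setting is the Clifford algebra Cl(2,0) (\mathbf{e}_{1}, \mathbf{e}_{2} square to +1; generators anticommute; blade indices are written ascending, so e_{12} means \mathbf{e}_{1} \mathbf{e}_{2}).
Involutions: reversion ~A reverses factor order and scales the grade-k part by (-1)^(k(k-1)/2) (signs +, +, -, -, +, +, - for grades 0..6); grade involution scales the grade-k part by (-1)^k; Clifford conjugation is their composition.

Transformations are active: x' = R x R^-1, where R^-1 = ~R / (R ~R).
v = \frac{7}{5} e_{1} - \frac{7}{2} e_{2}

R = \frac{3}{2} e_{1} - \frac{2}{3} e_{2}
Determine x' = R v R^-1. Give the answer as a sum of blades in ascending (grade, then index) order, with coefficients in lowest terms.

~R = \frac{3}{2} e_{1} - \frac{2}{3} e_{2}, and R ~R = \frac{97}{36}, so R^-1 = ~R / (\frac{97}{36}).
R v = \frac{133}{30} - \frac{259}{60} e_{12}
Answer: \frac{343}{97} e_{1} + \frac{1267}{970} e_{2}


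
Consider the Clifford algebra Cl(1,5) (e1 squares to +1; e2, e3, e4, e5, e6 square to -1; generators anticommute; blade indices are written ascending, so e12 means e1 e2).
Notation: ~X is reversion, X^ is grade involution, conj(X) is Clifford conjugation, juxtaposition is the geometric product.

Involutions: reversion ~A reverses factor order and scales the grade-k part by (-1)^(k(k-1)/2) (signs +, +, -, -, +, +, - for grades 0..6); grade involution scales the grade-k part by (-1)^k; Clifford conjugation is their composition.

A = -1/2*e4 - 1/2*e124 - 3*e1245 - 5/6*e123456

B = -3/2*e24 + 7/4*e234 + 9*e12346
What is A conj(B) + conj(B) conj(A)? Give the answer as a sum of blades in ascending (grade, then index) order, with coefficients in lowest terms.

first term: 3/4*e1 - 3/4*e2 + 15/2*e5 - 7/8*e13 + 9/2*e15 + 7/8*e23 + 9/2*e36 + 21/4*e135 - 35/24*e156 + 27*e356 + 9/2*e1236 - 5/4*e1356
second term: 3/4*e1 - 3/4*e2 + 15/2*e5 + 7/8*e13 + 9/2*e15 - 7/8*e23 + 9/2*e36 + 21/4*e135 - 35/24*e156 - 27*e356 - 9/2*e1236 + 5/4*e1356
Answer: 3/2*e1 - 3/2*e2 + 15*e5 + 9*e15 + 9*e36 + 21/2*e135 - 35/12*e156


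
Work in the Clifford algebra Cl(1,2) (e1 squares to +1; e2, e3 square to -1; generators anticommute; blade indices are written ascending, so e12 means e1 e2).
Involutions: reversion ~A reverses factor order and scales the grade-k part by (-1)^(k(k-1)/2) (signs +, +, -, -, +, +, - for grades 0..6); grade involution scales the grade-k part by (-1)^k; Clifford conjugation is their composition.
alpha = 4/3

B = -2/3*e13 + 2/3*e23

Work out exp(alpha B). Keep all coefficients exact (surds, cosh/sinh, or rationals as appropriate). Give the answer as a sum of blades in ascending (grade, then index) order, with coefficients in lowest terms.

B^2 term by term: the squares give (-2/3)^2*(e13)^2 + (2/3)^2*(e23)^2 = 4/9*(+1) + 4/9*(-1) = 0 (each basis 2-blade squares to minus the product of its generators' squares); cross terms between blades sharing an index anticommute and cancel. So B^2 = 0.
B^2 = 0, hence only two terms survive: exp(alpha B) = 1 + alpha B (parabolic case).
Answer: 1 - 8/9*e13 + 8/9*e23


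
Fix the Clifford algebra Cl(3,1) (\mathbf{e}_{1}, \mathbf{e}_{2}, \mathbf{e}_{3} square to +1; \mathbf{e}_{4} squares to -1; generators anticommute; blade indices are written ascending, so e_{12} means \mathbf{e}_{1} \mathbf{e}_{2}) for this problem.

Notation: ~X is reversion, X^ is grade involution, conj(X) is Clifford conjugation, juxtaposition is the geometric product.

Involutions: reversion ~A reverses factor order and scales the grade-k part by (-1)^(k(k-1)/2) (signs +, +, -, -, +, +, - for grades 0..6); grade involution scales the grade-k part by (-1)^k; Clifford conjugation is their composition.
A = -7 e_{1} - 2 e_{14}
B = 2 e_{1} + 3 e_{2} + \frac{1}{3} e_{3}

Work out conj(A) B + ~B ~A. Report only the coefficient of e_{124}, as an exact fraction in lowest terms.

first term: 14 - 4 e_{4} + 21 e_{12} + \frac{7}{3} e_{13} - 6 e_{124} - \frac{2}{3} e_{134}
second term: -14 + 4 e_{4} + 21 e_{12} + \frac{7}{3} e_{13} - 6 e_{124} - \frac{2}{3} e_{134}
Answer: -12
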